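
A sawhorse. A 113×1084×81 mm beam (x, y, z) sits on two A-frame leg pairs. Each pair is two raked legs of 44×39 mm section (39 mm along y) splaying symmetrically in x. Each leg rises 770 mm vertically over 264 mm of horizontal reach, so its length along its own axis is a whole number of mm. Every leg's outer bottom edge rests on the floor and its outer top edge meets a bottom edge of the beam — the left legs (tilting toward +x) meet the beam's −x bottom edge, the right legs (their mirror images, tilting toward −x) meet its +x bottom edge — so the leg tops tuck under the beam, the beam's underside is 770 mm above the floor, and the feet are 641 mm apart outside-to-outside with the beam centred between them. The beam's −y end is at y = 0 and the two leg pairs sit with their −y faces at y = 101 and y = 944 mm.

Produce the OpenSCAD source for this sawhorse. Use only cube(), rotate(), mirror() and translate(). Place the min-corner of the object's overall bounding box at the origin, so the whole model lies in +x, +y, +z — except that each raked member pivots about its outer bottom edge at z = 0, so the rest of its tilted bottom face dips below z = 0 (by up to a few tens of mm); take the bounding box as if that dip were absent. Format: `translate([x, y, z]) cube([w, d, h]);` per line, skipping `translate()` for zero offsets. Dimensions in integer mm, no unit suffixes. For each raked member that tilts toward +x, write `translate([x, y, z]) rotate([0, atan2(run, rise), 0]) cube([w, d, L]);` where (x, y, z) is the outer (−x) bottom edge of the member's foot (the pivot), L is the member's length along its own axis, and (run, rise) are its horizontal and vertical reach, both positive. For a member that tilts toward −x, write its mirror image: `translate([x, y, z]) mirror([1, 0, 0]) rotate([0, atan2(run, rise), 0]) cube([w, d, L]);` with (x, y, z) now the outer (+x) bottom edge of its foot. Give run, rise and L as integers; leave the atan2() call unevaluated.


translate([264, 0, 770]) cube([113, 1084, 81]);
translate([0, 101, 0]) rotate([0, atan2(264, 770), 0]) cube([44, 39, 814]);
translate([641, 101, 0]) mirror([1, 0, 0]) rotate([0, atan2(264, 770), 0]) cube([44, 39, 814]);
translate([0, 944, 0]) rotate([0, atan2(264, 770), 0]) cube([44, 39, 814]);
translate([641, 944, 0]) mirror([1, 0, 0]) rotate([0, atan2(264, 770), 0]) cube([44, 39, 814]);


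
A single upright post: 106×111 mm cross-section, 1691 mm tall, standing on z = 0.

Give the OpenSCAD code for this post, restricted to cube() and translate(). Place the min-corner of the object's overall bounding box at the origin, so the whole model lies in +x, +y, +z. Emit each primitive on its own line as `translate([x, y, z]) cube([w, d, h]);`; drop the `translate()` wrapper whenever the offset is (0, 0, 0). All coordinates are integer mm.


cube([106, 111, 1691]);


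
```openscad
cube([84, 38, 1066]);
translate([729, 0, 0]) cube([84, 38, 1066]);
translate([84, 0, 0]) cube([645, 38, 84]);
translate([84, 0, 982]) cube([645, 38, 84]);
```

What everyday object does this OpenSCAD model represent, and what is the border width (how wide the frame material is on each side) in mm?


A picture frame. The border width is 84 mm.

Four thin pieces enclosing a rectangular opening — a picture frame. The two full-height stiles are 1066 mm tall; the top rail sits at z = 982 and is 84 mm tall, so the border above the opening is 1066 − 982 = 84 mm, matching the stile x-width.


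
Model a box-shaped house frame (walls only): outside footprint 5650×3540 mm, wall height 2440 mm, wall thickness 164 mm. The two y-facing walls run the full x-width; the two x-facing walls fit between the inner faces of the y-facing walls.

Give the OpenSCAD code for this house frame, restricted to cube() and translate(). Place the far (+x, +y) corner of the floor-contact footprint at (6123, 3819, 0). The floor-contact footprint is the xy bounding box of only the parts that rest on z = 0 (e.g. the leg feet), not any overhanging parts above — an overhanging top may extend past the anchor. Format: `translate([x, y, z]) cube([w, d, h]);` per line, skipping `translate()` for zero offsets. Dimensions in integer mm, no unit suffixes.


translate([473, 279, 0]) cube([5650, 164, 2440]);
translate([473, 3655, 0]) cube([5650, 164, 2440]);
translate([473, 443, 0]) cube([164, 3212, 2440]);
translate([5959, 443, 0]) cube([164, 3212, 2440]);


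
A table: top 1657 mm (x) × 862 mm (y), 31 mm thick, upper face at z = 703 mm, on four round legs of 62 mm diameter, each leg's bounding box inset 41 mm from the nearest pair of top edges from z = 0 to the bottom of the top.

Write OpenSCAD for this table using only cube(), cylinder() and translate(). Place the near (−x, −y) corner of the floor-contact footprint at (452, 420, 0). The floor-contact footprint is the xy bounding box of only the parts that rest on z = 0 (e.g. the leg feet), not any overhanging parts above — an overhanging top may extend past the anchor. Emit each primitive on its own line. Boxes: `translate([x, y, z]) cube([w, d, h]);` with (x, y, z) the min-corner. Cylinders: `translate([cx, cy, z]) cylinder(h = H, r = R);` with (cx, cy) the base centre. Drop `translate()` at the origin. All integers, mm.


translate([411, 379, 672]) cube([1657, 862, 31]);
translate([483, 451, 0]) cylinder(h = 672, r = 31);
translate([1996, 451, 0]) cylinder(h = 672, r = 31);
translate([483, 1169, 0]) cylinder(h = 672, r = 31);
translate([1996, 1169, 0]) cylinder(h = 672, r = 31);


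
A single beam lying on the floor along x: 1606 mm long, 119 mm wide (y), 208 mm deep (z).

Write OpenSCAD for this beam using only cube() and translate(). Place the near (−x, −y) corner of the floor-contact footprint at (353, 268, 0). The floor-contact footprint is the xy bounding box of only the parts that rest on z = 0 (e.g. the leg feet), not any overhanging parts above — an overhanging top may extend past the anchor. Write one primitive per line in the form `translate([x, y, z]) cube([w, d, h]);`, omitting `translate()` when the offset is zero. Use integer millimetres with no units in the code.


translate([353, 268, 0]) cube([1606, 119, 208]);


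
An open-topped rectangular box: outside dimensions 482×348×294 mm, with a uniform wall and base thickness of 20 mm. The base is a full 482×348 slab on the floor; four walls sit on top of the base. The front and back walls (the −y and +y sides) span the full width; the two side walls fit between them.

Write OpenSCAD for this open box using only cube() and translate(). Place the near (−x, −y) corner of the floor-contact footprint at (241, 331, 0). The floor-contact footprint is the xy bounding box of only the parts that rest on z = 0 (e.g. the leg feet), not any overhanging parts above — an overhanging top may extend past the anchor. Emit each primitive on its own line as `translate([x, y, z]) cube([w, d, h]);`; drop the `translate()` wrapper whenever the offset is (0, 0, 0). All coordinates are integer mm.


translate([241, 331, 0]) cube([482, 348, 20]);
translate([241, 331, 20]) cube([482, 20, 274]);
translate([241, 659, 20]) cube([482, 20, 274]);
translate([241, 351, 20]) cube([20, 308, 274]);
translate([703, 351, 20]) cube([20, 308, 274]);


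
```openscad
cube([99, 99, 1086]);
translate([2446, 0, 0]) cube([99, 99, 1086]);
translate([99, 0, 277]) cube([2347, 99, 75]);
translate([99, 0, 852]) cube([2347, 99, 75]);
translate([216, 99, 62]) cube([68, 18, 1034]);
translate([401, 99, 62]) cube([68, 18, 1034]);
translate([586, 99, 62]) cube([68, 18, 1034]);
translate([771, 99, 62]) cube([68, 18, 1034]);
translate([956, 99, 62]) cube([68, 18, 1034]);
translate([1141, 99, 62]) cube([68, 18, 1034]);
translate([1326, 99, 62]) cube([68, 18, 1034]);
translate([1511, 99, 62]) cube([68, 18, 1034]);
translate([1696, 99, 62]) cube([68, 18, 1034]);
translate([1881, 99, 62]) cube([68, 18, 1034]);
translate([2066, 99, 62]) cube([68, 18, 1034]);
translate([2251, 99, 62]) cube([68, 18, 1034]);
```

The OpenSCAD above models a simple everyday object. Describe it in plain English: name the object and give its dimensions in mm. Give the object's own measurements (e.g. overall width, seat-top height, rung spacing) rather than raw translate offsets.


A fence section. Two 99×99 mm posts, 1086 mm tall, stand on the floor with a clear span of 2347 mm between their inner faces. Two horizontal rails of 99×75 mm section span the gap between the posts with their undersides at z = 277 mm and z = 852 mm, flush with the posts' −y face. 12 pickets, each 68 mm wide, 18 mm thick and 1034 mm tall, are fixed to the +y face of the rails with their bottoms at z = 62 mm, spaced across the span with a 117 mm gap after the −x post and between neighbouring pickets, with 127 mm left before the +x post.


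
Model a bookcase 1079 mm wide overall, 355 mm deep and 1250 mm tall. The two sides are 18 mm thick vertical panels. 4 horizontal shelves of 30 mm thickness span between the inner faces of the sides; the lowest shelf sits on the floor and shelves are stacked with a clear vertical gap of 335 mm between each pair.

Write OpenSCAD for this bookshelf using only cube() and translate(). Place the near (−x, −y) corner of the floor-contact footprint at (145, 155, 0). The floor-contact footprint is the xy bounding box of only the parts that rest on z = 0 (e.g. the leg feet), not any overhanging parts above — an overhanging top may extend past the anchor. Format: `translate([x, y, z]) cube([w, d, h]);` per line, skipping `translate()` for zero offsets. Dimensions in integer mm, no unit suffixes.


translate([145, 155, 0]) cube([18, 355, 1250]);
translate([1206, 155, 0]) cube([18, 355, 1250]);
translate([163, 155, 0]) cube([1043, 355, 30]);
translate([163, 155, 365]) cube([1043, 355, 30]);
translate([163, 155, 730]) cube([1043, 355, 30]);
translate([163, 155, 1095]) cube([1043, 355, 30]);


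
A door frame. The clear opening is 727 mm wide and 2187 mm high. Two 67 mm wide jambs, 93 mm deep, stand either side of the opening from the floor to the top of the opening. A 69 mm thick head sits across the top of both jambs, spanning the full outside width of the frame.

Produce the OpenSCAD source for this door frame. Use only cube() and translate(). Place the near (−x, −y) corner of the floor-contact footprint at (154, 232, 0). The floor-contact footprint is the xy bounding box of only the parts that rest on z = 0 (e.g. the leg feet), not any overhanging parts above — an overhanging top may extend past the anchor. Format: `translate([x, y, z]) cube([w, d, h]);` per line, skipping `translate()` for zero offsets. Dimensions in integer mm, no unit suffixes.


translate([154, 232, 0]) cube([67, 93, 2187]);
translate([948, 232, 0]) cube([67, 93, 2187]);
translate([154, 232, 2187]) cube([861, 93, 69]);


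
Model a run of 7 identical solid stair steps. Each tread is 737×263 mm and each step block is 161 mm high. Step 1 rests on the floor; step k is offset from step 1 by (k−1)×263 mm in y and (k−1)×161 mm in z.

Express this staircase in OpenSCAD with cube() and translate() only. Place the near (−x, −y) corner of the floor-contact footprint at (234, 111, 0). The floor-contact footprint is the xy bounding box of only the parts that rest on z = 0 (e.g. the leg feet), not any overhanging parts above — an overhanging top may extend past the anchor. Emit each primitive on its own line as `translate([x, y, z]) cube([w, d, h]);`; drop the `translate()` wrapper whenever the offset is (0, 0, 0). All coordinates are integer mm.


translate([234, 111, 0]) cube([737, 263, 161]);
translate([234, 374, 161]) cube([737, 263, 161]);
translate([234, 637, 322]) cube([737, 263, 161]);
translate([234, 900, 483]) cube([737, 263, 161]);
translate([234, 1163, 644]) cube([737, 263, 161]);
translate([234, 1426, 805]) cube([737, 263, 161]);
translate([234, 1689, 966]) cube([737, 263, 161]);


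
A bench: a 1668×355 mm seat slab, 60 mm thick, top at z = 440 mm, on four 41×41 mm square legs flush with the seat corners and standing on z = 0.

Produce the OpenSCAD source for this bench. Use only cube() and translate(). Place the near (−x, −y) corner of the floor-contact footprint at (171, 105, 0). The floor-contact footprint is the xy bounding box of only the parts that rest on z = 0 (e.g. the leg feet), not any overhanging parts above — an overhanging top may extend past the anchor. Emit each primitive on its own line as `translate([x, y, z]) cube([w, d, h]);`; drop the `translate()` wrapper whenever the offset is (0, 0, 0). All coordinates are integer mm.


// leg_h = 440 − 60 = 380
translate([171, 105, 380]) cube([1668, 355, 60]);
translate([171, 105, 0]) cube([41, 41, 380]);
translate([171, 419, 0]) cube([41, 41, 380]);
translate([1798, 105, 0]) cube([41, 41, 380]);
translate([1798, 419, 0]) cube([41, 41, 380]);


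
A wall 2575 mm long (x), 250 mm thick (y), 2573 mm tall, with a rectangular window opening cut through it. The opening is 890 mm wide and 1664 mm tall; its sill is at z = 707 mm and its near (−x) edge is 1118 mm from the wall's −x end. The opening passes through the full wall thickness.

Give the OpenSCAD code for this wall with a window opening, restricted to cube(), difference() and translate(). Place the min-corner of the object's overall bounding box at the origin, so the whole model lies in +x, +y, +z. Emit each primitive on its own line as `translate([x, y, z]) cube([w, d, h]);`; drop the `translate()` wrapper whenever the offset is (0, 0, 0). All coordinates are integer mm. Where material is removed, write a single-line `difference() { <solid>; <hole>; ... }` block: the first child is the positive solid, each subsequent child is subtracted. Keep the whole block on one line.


difference() { cube([2575, 250, 2573]); translate([1118, 0, 707]) cube([890, 250, 1664]); }


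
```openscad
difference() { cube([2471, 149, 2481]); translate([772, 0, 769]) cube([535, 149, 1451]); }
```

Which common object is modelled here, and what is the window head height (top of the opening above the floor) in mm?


A wall with a window opening. The window head height is 2220 mm.

A wall with a rectangular opening subtracted — a window. Sill at z = 769, opening 1451 mm tall, so the head is at 769 + 1451 = 2220 mm.


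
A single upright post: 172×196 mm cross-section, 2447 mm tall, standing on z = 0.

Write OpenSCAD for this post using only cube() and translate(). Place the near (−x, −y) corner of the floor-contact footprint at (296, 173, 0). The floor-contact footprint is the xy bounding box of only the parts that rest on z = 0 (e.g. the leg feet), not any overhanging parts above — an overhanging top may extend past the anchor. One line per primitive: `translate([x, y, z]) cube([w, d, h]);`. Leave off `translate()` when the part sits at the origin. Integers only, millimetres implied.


translate([296, 173, 0]) cube([172, 196, 2447]);


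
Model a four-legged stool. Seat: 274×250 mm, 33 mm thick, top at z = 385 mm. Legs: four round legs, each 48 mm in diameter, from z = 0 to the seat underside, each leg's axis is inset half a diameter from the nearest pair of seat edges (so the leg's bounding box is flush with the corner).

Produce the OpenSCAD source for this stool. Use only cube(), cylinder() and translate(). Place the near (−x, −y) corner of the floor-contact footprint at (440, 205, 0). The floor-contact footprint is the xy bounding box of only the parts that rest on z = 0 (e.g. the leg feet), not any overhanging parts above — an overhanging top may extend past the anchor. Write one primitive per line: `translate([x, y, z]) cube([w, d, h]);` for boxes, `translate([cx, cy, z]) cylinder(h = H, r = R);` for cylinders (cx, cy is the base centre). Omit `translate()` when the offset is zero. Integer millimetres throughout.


translate([440, 205, 352]) cube([274, 250, 33]);
translate([464, 229, 0]) cylinder(h = 352, r = 24);
translate([690, 229, 0]) cylinder(h = 352, r = 24);
translate([464, 431, 0]) cylinder(h = 352, r = 24);
translate([690, 431, 0]) cylinder(h = 352, r = 24);


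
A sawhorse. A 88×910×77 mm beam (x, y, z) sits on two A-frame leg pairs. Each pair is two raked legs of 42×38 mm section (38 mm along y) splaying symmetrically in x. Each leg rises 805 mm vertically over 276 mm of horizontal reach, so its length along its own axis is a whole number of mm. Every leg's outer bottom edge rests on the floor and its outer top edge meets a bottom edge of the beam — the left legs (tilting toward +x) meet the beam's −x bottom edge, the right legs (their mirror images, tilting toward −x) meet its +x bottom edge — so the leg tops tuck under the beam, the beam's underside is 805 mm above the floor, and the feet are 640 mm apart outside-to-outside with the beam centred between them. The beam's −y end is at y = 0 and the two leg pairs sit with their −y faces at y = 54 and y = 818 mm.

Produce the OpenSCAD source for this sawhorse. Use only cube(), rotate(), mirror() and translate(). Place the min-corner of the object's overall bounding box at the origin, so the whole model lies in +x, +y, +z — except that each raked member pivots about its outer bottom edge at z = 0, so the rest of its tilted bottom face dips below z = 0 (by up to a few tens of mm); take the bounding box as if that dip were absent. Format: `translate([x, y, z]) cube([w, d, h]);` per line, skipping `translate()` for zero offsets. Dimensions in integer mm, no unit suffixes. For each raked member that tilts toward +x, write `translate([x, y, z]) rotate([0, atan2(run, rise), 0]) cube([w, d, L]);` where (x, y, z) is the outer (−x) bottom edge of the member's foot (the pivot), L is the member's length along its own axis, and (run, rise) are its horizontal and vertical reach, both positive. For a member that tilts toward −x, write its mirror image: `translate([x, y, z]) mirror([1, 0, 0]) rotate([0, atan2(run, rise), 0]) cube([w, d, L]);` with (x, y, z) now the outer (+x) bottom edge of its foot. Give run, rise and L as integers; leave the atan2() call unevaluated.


// leg length = √(276² + 805²) = 851
// right-leg outer foot x = 2·276 + 88 = 640
// beam min-corner = (276, 0, 805)
translate([276, 0, 805]) cube([88, 910, 77]);
translate([0, 54, 0]) rotate([0, atan2(276, 805), 0]) cube([42, 38, 851]);
translate([640, 54, 0]) mirror([1, 0, 0]) rotate([0, atan2(276, 805), 0]) cube([42, 38, 851]);
translate([0, 818, 0]) rotate([0, atan2(276, 805), 0]) cube([42, 38, 851]);
translate([640, 818, 0]) mirror([1, 0, 0]) rotate([0, atan2(276, 805), 0]) cube([42, 38, 851]);


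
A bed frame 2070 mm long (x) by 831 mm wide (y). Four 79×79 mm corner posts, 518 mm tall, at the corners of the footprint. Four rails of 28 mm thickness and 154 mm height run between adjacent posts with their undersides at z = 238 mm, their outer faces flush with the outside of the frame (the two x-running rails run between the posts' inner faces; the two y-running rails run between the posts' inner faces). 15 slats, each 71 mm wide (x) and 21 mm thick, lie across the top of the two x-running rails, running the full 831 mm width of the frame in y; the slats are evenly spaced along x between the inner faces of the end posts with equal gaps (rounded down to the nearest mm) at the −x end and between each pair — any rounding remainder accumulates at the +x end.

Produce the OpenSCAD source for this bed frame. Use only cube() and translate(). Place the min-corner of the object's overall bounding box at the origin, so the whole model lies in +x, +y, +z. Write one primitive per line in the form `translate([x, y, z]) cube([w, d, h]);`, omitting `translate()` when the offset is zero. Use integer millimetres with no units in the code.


cube([79, 79, 518]);
translate([0, 752, 0]) cube([79, 79, 518]);
translate([1991, 0, 0]) cube([79, 79, 518]);
translate([1991, 752, 0]) cube([79, 79, 518]);
translate([79, 0, 238]) cube([1912, 28, 154]);
translate([79, 803, 238]) cube([1912, 28, 154]);
translate([0, 79, 238]) cube([28, 673, 154]);
translate([2042, 79, 238]) cube([28, 673, 154]);
translate([131, 0, 392]) cube([71, 831, 21]);
translate([254, 0, 392]) cube([71, 831, 21]);
translate([377, 0, 392]) cube([71, 831, 21]);
translate([500, 0, 392]) cube([71, 831, 21]);
translate([623, 0, 392]) cube([71, 831, 21]);
translate([746, 0, 392]) cube([71, 831, 21]);
translate([869, 0, 392]) cube([71, 831, 21]);
translate([992, 0, 392]) cube([71, 831, 21]);
translate([1115, 0, 392]) cube([71, 831, 21]);
translate([1238, 0, 392]) cube([71, 831, 21]);
translate([1361, 0, 392]) cube([71, 831, 21]);
translate([1484, 0, 392]) cube([71, 831, 21]);
translate([1607, 0, 392]) cube([71, 831, 21]);
translate([1730, 0, 392]) cube([71, 831, 21]);
translate([1853, 0, 392]) cube([71, 831, 21]);


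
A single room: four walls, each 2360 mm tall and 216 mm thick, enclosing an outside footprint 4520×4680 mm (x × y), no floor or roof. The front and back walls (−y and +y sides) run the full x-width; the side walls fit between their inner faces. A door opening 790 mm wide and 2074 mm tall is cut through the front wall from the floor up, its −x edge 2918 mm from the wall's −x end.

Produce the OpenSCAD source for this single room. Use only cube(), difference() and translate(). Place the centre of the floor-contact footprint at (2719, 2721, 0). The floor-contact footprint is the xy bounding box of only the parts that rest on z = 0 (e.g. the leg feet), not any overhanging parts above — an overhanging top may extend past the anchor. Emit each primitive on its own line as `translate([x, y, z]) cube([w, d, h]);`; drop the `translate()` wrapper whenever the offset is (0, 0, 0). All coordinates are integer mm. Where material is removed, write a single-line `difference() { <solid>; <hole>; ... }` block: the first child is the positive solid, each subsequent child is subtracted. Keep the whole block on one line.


difference() { translate([459, 381, 0]) cube([4520, 216, 2360]); translate([3377, 381, 0]) cube([790, 216, 2074]); }
translate([459, 4845, 0]) cube([4520, 216, 2360]);
translate([459, 597, 0]) cube([216, 4248, 2360]);
translate([4763, 597, 0]) cube([216, 4248, 2360]);


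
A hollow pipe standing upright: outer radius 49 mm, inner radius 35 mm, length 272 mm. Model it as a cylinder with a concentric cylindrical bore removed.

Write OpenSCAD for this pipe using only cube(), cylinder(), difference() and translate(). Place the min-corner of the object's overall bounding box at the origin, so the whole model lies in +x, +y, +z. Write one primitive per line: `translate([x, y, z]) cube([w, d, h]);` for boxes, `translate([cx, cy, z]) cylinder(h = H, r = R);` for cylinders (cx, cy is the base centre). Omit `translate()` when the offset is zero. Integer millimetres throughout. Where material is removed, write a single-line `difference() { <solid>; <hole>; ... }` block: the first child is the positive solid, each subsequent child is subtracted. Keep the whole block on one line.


difference() { translate([49, 49, 0]) cylinder(h = 272, r = 49); translate([49, 49, 0]) cylinder(h = 272, r = 35); }


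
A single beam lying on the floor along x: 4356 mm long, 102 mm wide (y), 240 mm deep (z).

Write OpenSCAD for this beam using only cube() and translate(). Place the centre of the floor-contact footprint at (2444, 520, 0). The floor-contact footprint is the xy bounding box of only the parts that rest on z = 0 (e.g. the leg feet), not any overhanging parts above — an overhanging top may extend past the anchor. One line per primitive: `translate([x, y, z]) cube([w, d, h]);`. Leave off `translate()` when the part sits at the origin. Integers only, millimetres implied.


translate([266, 469, 0]) cube([4356, 102, 240]);


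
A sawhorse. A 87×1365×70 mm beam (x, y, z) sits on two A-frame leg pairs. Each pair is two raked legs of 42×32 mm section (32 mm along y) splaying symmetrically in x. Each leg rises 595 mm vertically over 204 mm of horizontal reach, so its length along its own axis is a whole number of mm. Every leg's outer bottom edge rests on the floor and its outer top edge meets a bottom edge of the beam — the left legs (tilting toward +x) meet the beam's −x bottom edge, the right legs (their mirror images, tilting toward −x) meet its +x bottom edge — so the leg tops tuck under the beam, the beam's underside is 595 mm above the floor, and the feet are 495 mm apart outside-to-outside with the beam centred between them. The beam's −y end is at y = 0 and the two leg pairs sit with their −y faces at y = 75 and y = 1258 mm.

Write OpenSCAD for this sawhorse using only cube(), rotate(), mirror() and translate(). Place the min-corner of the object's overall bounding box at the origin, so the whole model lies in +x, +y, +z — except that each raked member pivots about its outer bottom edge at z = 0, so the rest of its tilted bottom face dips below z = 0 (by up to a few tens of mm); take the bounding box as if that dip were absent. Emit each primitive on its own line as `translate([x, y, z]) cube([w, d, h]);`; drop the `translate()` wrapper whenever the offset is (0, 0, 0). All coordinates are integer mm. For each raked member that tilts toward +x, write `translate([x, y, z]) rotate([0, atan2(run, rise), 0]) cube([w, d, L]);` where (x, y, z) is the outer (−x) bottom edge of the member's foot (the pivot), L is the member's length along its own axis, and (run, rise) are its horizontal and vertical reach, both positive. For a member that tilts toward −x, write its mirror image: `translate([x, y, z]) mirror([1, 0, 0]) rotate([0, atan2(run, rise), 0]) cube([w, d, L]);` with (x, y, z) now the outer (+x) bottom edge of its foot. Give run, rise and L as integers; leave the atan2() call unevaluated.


translate([204, 0, 595]) cube([87, 1365, 70]);
translate([0, 75, 0]) rotate([0, atan2(204, 595), 0]) cube([42, 32, 629]);
translate([495, 75, 0]) mirror([1, 0, 0]) rotate([0, atan2(204, 595), 0]) cube([42, 32, 629]);
translate([0, 1258, 0]) rotate([0, atan2(204, 595), 0]) cube([42, 32, 629]);
translate([495, 1258, 0]) mirror([1, 0, 0]) rotate([0, atan2(204, 595), 0]) cube([42, 32, 629]);


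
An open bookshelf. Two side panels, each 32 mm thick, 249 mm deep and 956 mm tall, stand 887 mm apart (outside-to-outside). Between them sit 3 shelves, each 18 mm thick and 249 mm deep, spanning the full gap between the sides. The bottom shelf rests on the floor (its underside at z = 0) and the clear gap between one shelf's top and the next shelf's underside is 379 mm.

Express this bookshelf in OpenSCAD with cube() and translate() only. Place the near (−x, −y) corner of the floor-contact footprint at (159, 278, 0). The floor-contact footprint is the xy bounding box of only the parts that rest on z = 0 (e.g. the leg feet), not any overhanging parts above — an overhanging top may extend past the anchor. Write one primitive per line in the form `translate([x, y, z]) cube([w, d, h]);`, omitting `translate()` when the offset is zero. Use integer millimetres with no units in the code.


translate([159, 278, 0]) cube([32, 249, 956]);
translate([1014, 278, 0]) cube([32, 249, 956]);
translate([191, 278, 0]) cube([823, 249, 18]);
translate([191, 278, 397]) cube([823, 249, 18]);
translate([191, 278, 794]) cube([823, 249, 18]);


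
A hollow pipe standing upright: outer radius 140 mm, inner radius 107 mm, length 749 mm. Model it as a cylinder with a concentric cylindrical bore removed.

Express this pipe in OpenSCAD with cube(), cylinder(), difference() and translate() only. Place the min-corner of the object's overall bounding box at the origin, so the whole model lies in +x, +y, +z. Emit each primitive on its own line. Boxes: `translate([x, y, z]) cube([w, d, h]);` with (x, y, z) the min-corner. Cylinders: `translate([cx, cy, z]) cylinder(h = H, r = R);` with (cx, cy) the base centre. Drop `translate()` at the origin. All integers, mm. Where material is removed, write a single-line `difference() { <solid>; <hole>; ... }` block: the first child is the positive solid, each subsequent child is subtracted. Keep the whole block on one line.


difference() { translate([140, 140, 0]) cylinder(h = 749, r = 140); translate([140, 140, 0]) cylinder(h = 749, r = 107); }


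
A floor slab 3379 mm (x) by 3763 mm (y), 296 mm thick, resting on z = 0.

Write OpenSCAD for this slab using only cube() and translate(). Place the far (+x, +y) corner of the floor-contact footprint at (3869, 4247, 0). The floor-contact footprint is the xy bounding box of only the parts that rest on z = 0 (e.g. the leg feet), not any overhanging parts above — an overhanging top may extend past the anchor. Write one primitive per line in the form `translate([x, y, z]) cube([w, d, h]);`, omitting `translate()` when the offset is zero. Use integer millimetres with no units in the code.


translate([490, 484, 0]) cube([3379, 3763, 296]);


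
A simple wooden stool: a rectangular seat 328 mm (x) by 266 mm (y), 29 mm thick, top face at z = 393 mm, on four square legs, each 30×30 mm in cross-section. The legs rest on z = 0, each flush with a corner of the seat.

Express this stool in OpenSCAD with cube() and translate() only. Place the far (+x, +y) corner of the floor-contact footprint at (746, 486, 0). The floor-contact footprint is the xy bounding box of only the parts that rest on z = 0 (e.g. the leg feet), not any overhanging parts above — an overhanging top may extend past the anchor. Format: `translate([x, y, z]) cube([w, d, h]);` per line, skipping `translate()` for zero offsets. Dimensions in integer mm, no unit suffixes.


translate([418, 220, 364]) cube([328, 266, 29]);
translate([418, 220, 0]) cube([30, 30, 364]);
translate([716, 220, 0]) cube([30, 30, 364]);
translate([418, 456, 0]) cube([30, 30, 364]);
translate([716, 456, 0]) cube([30, 30, 364]);


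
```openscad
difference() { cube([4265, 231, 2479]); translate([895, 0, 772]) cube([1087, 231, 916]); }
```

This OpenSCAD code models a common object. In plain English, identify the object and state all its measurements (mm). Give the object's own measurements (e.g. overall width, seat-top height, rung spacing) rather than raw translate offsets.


A wall 4265 mm long (x), 231 mm thick (y), 2479 mm tall, with a rectangular window opening cut through it. The opening is 1087 mm wide and 916 mm tall; its sill is at z = 772 mm and its near (−x) edge is 895 mm from the wall's −x end. The opening passes through the full wall thickness.


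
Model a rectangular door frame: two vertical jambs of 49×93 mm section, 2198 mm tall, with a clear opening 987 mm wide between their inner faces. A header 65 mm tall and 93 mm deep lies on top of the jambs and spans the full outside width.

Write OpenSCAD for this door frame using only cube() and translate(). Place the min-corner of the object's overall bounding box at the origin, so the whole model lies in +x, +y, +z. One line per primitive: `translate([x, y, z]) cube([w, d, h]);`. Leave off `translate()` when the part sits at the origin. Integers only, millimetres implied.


cube([49, 93, 2198]);
translate([1036, 0, 0]) cube([49, 93, 2198]);
translate([0, 0, 2198]) cube([1085, 93, 65]);


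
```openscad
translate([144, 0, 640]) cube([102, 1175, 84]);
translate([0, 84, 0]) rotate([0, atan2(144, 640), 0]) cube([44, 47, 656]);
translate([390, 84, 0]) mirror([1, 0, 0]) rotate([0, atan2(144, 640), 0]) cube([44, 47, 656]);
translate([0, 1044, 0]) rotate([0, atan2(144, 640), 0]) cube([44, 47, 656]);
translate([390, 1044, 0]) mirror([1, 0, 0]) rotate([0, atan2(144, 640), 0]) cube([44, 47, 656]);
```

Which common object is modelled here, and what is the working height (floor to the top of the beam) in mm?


A sawhorse. The overall height is 724 mm.

A beam across two mirrored pairs of raked legs — a sawhorse. The beam's underside is at z = 640 (matching the legs' vertical rise in atan2(144, 640)) and the beam is 84 mm tall, so its top is at 640 + 84 = 724 mm. The raked legs top out at the beam's underside, so that is the highest point.


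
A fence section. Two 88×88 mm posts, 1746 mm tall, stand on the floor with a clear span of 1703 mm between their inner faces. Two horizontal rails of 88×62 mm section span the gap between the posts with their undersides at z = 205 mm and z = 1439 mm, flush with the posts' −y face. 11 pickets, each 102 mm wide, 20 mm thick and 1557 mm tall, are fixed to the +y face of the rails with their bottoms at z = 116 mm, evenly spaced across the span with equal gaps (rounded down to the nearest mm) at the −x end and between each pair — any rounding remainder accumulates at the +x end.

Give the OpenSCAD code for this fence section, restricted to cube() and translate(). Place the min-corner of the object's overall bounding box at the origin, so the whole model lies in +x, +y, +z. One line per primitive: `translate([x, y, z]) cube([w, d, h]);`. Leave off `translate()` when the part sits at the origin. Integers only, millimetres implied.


cube([88, 88, 1746]);
translate([1791, 0, 0]) cube([88, 88, 1746]);
translate([88, 0, 205]) cube([1703, 88, 62]);
translate([88, 0, 1439]) cube([1703, 88, 62]);
translate([136, 88, 116]) cube([102, 20, 1557]);
translate([286, 88, 116]) cube([102, 20, 1557]);
translate([436, 88, 116]) cube([102, 20, 1557]);
translate([586, 88, 116]) cube([102, 20, 1557]);
translate([736, 88, 116]) cube([102, 20, 1557]);
translate([886, 88, 116]) cube([102, 20, 1557]);
translate([1036, 88, 116]) cube([102, 20, 1557]);
translate([1186, 88, 116]) cube([102, 20, 1557]);
translate([1336, 88, 116]) cube([102, 20, 1557]);
translate([1486, 88, 116]) cube([102, 20, 1557]);
translate([1636, 88, 116]) cube([102, 20, 1557]);


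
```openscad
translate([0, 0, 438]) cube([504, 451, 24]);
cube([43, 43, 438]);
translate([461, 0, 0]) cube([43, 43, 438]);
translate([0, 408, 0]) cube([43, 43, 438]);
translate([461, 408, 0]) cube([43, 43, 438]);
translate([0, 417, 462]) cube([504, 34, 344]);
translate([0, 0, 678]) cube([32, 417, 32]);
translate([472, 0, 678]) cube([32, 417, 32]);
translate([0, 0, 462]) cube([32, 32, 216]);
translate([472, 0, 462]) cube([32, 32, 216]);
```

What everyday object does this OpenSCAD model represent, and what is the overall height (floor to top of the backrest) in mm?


A chair. The overall height is 806 mm.

A slab on four corner posts with a tall panel at the back — a chair. The seat slab sits at z = 438 with thickness 24, and the 344 mm backrest starts at the seat top, so the overall height is 438 + 24 + 344 = 806 mm.


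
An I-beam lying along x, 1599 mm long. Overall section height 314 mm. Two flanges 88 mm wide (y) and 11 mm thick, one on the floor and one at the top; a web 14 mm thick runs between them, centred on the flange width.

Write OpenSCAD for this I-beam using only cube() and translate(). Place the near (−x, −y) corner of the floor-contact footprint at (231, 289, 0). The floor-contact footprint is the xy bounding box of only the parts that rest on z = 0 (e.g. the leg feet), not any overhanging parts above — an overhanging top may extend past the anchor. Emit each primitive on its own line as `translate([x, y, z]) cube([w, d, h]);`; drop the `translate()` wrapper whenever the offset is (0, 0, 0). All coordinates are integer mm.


translate([231, 289, 0]) cube([1599, 88, 11]);
translate([231, 326, 11]) cube([1599, 14, 292]);
translate([231, 289, 303]) cube([1599, 88, 11]);


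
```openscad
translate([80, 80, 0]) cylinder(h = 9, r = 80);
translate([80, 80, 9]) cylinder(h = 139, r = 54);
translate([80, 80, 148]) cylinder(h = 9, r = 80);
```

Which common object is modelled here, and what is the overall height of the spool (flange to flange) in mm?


A spool. The overall height is 157 mm.

Three coaxial cylinders, large–small–large — a spool. Two 9 mm flanges and a 139 mm core give 9 + 139 + 9 = 157 mm.


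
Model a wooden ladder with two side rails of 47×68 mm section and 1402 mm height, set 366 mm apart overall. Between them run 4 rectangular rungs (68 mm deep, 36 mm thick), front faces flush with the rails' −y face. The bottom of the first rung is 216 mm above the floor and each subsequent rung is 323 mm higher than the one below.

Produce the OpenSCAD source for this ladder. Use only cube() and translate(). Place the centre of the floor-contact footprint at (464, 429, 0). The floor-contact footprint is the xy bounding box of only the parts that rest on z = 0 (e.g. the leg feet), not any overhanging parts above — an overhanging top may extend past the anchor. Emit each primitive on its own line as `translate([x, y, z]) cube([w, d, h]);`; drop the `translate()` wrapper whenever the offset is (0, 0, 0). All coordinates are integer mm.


translate([281, 395, 0]) cube([47, 68, 1402]);
translate([600, 395, 0]) cube([47, 68, 1402]);
translate([328, 395, 216]) cube([272, 68, 36]);
translate([328, 395, 539]) cube([272, 68, 36]);
translate([328, 395, 862]) cube([272, 68, 36]);
translate([328, 395, 1185]) cube([272, 68, 36]);


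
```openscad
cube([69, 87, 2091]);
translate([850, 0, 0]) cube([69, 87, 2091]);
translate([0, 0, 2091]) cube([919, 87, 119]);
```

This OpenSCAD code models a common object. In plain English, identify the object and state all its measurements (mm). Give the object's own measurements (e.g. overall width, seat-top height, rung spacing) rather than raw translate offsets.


A door frame. The clear opening is 781 mm wide and 2091 mm high. Two 69 mm wide jambs, 87 mm deep, stand either side of the opening from the floor to the top of the opening. A 119 mm thick head sits across the top of both jambs, spanning the full outside width of the frame.


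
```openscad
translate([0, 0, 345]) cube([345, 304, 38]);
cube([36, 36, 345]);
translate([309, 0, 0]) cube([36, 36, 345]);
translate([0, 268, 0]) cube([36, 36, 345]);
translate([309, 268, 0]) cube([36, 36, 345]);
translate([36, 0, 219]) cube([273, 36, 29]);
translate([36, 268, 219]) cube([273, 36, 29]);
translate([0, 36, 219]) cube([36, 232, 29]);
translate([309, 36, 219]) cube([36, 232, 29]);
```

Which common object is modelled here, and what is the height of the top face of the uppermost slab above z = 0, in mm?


A stool. The seat height is 383 mm.

A 345×304×38 slab at z = 345 on four corner posts — a stool. The seat top is 345 + 38 = 383 mm.


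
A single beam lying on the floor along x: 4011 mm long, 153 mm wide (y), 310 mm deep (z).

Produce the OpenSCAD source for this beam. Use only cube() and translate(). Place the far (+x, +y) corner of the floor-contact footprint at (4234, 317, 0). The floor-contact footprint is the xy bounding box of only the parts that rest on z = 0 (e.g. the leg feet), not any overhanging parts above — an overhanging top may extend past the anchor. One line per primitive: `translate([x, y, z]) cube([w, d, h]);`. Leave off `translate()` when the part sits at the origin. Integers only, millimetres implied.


translate([223, 164, 0]) cube([4011, 153, 310]);


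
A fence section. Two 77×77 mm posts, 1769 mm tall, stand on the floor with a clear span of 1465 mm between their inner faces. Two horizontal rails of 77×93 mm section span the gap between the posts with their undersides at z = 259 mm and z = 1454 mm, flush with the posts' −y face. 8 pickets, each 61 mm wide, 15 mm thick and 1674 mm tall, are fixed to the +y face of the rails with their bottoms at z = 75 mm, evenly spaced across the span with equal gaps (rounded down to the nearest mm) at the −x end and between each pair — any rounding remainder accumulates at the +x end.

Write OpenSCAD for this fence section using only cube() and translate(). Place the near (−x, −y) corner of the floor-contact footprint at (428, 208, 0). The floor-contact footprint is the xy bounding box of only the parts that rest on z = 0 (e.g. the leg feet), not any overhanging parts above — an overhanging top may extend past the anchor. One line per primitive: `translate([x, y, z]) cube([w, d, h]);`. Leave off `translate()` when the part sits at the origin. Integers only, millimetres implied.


translate([428, 208, 0]) cube([77, 77, 1769]);
translate([1970, 208, 0]) cube([77, 77, 1769]);
translate([505, 208, 259]) cube([1465, 77, 93]);
translate([505, 208, 1454]) cube([1465, 77, 93]);
translate([613, 285, 75]) cube([61, 15, 1674]);
translate([782, 285, 75]) cube([61, 15, 1674]);
translate([951, 285, 75]) cube([61, 15, 1674]);
translate([1120, 285, 75]) cube([61, 15, 1674]);
translate([1289, 285, 75]) cube([61, 15, 1674]);
translate([1458, 285, 75]) cube([61, 15, 1674]);
translate([1627, 285, 75]) cube([61, 15, 1674]);
translate([1796, 285, 75]) cube([61, 15, 1674]);
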